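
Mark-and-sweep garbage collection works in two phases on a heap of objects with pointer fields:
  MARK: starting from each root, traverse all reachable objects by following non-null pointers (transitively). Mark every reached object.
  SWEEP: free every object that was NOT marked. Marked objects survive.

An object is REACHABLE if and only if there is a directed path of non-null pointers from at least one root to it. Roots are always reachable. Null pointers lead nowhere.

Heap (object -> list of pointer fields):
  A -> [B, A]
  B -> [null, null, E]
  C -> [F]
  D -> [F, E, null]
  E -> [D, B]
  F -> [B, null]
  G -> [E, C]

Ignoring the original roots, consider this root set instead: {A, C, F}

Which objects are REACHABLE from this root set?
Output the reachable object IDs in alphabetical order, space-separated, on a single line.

Answer: A B C D E F

Derivation:
Roots: A C F
Mark A: refs=B A, marked=A
Mark C: refs=F, marked=A C
Mark F: refs=B null, marked=A C F
Mark B: refs=null null E, marked=A B C F
Mark E: refs=D B, marked=A B C E F
Mark D: refs=F E null, marked=A B C D E F
Unmarked (collected): G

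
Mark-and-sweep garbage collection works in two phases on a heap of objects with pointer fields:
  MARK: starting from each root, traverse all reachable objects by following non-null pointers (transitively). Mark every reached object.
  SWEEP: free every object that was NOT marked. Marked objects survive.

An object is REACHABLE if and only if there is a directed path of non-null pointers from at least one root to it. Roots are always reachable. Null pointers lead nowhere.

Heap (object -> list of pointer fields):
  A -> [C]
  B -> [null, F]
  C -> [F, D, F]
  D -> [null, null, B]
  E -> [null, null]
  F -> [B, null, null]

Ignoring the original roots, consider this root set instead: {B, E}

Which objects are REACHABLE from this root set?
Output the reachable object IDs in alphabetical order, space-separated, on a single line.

Answer: B E F

Derivation:
Roots: B E
Mark B: refs=null F, marked=B
Mark E: refs=null null, marked=B E
Mark F: refs=B null null, marked=B E F
Unmarked (collected): A C D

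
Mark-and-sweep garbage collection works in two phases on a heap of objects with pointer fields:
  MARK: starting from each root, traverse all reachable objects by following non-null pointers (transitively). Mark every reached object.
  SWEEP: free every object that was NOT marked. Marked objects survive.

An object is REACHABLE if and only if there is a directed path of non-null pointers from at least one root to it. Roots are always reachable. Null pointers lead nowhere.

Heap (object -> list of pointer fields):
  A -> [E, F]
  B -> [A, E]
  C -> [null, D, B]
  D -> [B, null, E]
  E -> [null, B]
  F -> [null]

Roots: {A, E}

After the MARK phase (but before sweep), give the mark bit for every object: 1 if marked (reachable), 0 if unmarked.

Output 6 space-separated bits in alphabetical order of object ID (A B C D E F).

Roots: A E
Mark A: refs=E F, marked=A
Mark E: refs=null B, marked=A E
Mark F: refs=null, marked=A E F
Mark B: refs=A E, marked=A B E F
Unmarked (collected): C D

Answer: 1 1 0 0 1 1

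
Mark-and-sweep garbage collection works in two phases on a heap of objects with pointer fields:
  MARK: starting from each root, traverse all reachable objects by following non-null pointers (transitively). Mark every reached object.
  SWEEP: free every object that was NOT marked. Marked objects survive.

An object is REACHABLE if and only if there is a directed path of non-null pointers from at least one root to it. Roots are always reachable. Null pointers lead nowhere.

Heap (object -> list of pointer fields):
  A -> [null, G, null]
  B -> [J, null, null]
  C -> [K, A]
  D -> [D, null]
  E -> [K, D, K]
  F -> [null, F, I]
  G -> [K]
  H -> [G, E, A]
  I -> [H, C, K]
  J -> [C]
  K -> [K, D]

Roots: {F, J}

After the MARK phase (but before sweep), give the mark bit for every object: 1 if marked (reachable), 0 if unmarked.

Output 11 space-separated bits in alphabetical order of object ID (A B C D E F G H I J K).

Roots: F J
Mark F: refs=null F I, marked=F
Mark J: refs=C, marked=F J
Mark I: refs=H C K, marked=F I J
Mark C: refs=K A, marked=C F I J
Mark H: refs=G E A, marked=C F H I J
Mark K: refs=K D, marked=C F H I J K
Mark A: refs=null G null, marked=A C F H I J K
Mark G: refs=K, marked=A C F G H I J K
Mark E: refs=K D K, marked=A C E F G H I J K
Mark D: refs=D null, marked=A C D E F G H I J K
Unmarked (collected): B

Answer: 1 0 1 1 1 1 1 1 1 1 1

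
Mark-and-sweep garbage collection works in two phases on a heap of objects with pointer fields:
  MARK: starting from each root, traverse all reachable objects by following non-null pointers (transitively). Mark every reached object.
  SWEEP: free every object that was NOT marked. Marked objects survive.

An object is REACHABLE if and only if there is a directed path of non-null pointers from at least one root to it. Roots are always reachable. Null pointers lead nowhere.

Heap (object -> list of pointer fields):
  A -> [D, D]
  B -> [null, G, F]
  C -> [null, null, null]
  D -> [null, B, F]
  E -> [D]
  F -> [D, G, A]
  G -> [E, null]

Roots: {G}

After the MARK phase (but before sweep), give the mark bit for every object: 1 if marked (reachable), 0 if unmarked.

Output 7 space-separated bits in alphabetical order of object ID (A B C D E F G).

Roots: G
Mark G: refs=E null, marked=G
Mark E: refs=D, marked=E G
Mark D: refs=null B F, marked=D E G
Mark B: refs=null G F, marked=B D E G
Mark F: refs=D G A, marked=B D E F G
Mark A: refs=D D, marked=A B D E F G
Unmarked (collected): C

Answer: 1 1 0 1 1 1 1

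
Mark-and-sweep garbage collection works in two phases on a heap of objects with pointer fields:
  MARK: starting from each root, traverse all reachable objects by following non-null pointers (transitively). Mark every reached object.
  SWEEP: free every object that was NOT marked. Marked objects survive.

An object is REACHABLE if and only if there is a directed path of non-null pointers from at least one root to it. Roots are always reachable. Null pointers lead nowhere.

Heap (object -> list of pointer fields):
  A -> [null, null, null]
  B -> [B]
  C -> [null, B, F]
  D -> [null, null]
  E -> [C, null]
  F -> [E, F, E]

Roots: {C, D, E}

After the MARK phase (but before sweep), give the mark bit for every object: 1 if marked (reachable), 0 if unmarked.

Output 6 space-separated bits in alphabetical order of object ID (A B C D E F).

Roots: C D E
Mark C: refs=null B F, marked=C
Mark D: refs=null null, marked=C D
Mark E: refs=C null, marked=C D E
Mark B: refs=B, marked=B C D E
Mark F: refs=E F E, marked=B C D E F
Unmarked (collected): A

Answer: 0 1 1 1 1 1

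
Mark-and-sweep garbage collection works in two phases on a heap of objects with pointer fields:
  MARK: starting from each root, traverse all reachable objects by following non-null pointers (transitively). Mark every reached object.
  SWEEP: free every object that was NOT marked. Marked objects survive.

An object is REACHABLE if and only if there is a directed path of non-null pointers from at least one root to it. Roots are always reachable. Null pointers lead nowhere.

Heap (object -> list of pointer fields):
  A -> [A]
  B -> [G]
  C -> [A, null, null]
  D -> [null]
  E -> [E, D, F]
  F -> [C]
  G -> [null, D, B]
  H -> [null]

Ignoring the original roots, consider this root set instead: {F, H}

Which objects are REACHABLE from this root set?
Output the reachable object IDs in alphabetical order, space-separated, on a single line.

Roots: F H
Mark F: refs=C, marked=F
Mark H: refs=null, marked=F H
Mark C: refs=A null null, marked=C F H
Mark A: refs=A, marked=A C F H
Unmarked (collected): B D E G

Answer: A C F H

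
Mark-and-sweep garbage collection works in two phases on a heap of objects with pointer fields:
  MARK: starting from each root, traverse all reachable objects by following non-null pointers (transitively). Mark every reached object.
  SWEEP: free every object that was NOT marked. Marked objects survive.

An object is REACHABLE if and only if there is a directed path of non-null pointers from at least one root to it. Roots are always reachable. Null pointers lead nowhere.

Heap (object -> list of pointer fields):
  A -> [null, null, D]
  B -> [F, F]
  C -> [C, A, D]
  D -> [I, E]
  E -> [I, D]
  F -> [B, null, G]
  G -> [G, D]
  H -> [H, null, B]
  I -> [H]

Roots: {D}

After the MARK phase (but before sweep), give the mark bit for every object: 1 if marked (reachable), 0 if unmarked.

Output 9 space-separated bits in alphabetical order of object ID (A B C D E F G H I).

Roots: D
Mark D: refs=I E, marked=D
Mark I: refs=H, marked=D I
Mark E: refs=I D, marked=D E I
Mark H: refs=H null B, marked=D E H I
Mark B: refs=F F, marked=B D E H I
Mark F: refs=B null G, marked=B D E F H I
Mark G: refs=G D, marked=B D E F G H I
Unmarked (collected): A C

Answer: 0 1 0 1 1 1 1 1 1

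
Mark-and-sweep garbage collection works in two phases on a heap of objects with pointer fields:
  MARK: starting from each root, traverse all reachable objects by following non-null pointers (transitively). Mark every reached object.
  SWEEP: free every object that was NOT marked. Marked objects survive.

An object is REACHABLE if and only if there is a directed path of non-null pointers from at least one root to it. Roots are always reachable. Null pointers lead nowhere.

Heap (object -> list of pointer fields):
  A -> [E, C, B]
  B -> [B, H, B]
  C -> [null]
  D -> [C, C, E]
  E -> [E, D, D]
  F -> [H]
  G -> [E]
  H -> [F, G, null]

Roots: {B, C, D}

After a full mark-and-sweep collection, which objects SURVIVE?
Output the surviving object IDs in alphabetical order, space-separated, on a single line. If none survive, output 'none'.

Roots: B C D
Mark B: refs=B H B, marked=B
Mark C: refs=null, marked=B C
Mark D: refs=C C E, marked=B C D
Mark H: refs=F G null, marked=B C D H
Mark E: refs=E D D, marked=B C D E H
Mark F: refs=H, marked=B C D E F H
Mark G: refs=E, marked=B C D E F G H
Unmarked (collected): A

Answer: B C D E F G H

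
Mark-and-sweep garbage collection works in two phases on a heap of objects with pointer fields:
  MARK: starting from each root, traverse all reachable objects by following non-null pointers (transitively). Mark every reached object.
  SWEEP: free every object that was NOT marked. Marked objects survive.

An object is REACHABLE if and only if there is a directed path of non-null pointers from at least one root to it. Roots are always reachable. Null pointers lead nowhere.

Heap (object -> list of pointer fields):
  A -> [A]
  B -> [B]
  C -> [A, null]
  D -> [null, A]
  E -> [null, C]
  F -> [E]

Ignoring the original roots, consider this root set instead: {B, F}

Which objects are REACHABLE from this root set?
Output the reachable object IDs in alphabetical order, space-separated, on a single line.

Roots: B F
Mark B: refs=B, marked=B
Mark F: refs=E, marked=B F
Mark E: refs=null C, marked=B E F
Mark C: refs=A null, marked=B C E F
Mark A: refs=A, marked=A B C E F
Unmarked (collected): D

Answer: A B C E F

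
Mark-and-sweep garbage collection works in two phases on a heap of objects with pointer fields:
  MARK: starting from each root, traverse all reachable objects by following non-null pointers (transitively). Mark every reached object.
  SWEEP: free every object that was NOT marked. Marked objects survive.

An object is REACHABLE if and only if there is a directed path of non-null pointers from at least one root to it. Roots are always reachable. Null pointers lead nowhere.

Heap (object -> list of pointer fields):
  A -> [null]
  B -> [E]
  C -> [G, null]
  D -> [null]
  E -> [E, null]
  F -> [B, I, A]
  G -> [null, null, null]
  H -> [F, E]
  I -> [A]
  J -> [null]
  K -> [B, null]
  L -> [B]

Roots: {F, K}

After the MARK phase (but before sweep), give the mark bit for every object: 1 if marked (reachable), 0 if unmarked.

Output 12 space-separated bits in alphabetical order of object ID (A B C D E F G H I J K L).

Roots: F K
Mark F: refs=B I A, marked=F
Mark K: refs=B null, marked=F K
Mark B: refs=E, marked=B F K
Mark I: refs=A, marked=B F I K
Mark A: refs=null, marked=A B F I K
Mark E: refs=E null, marked=A B E F I K
Unmarked (collected): C D G H J L

Answer: 1 1 0 0 1 1 0 0 1 0 1 0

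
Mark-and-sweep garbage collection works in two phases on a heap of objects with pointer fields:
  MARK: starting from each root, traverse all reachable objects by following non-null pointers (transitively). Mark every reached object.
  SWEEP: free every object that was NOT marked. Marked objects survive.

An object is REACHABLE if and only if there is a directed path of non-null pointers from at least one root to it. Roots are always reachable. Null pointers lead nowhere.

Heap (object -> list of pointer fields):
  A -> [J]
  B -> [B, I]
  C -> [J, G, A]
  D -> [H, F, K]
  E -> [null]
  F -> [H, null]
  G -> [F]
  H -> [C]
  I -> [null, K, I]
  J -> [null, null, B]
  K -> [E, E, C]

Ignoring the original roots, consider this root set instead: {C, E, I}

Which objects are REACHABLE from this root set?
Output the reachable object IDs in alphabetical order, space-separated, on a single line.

Answer: A B C E F G H I J K

Derivation:
Roots: C E I
Mark C: refs=J G A, marked=C
Mark E: refs=null, marked=C E
Mark I: refs=null K I, marked=C E I
Mark J: refs=null null B, marked=C E I J
Mark G: refs=F, marked=C E G I J
Mark A: refs=J, marked=A C E G I J
Mark K: refs=E E C, marked=A C E G I J K
Mark B: refs=B I, marked=A B C E G I J K
Mark F: refs=H null, marked=A B C E F G I J K
Mark H: refs=C, marked=A B C E F G H I J K
Unmarked (collected): D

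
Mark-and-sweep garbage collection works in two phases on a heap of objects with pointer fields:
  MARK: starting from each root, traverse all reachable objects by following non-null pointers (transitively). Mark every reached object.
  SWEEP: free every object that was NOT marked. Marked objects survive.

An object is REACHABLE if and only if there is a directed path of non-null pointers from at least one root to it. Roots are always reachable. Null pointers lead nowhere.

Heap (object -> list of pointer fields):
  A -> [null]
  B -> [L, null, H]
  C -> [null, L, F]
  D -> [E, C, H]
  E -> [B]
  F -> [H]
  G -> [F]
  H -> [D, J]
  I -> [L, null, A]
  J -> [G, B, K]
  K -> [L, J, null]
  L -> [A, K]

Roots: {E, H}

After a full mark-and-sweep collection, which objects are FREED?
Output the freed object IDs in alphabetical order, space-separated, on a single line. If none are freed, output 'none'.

Roots: E H
Mark E: refs=B, marked=E
Mark H: refs=D J, marked=E H
Mark B: refs=L null H, marked=B E H
Mark D: refs=E C H, marked=B D E H
Mark J: refs=G B K, marked=B D E H J
Mark L: refs=A K, marked=B D E H J L
Mark C: refs=null L F, marked=B C D E H J L
Mark G: refs=F, marked=B C D E G H J L
Mark K: refs=L J null, marked=B C D E G H J K L
Mark A: refs=null, marked=A B C D E G H J K L
Mark F: refs=H, marked=A B C D E F G H J K L
Unmarked (collected): I

Answer: I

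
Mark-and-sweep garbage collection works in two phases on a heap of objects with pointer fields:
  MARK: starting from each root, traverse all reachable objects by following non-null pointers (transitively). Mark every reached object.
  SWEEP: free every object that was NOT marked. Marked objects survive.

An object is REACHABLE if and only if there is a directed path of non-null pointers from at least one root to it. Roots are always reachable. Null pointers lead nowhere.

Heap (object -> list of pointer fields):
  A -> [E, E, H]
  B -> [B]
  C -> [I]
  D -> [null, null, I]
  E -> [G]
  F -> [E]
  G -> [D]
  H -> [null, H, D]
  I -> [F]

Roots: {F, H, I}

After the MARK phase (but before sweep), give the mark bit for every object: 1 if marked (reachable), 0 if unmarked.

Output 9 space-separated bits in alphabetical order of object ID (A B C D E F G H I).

Answer: 0 0 0 1 1 1 1 1 1

Derivation:
Roots: F H I
Mark F: refs=E, marked=F
Mark H: refs=null H D, marked=F H
Mark I: refs=F, marked=F H I
Mark E: refs=G, marked=E F H I
Mark D: refs=null null I, marked=D E F H I
Mark G: refs=D, marked=D E F G H I
Unmarked (collected): A B C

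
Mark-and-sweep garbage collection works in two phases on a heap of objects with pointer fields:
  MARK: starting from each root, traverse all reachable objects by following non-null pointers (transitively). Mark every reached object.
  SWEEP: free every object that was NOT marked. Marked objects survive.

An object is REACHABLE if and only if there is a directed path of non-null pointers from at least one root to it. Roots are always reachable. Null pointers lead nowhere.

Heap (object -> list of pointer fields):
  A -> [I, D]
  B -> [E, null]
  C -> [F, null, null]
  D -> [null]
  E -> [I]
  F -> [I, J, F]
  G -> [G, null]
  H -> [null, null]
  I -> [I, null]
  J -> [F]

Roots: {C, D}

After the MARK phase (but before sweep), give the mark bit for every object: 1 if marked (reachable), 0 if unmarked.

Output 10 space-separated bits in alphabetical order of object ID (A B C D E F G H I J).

Roots: C D
Mark C: refs=F null null, marked=C
Mark D: refs=null, marked=C D
Mark F: refs=I J F, marked=C D F
Mark I: refs=I null, marked=C D F I
Mark J: refs=F, marked=C D F I J
Unmarked (collected): A B E G H

Answer: 0 0 1 1 0 1 0 0 1 1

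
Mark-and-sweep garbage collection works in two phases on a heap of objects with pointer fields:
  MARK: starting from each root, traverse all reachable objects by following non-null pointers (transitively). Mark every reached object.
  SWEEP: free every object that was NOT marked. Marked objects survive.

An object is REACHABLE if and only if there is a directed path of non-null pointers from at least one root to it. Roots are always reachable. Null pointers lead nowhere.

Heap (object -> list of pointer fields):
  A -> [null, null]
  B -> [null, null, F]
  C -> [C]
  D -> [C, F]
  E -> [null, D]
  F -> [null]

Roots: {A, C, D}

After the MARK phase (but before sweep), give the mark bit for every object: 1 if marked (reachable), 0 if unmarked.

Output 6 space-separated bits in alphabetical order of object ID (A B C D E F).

Roots: A C D
Mark A: refs=null null, marked=A
Mark C: refs=C, marked=A C
Mark D: refs=C F, marked=A C D
Mark F: refs=null, marked=A C D F
Unmarked (collected): B E

Answer: 1 0 1 1 0 1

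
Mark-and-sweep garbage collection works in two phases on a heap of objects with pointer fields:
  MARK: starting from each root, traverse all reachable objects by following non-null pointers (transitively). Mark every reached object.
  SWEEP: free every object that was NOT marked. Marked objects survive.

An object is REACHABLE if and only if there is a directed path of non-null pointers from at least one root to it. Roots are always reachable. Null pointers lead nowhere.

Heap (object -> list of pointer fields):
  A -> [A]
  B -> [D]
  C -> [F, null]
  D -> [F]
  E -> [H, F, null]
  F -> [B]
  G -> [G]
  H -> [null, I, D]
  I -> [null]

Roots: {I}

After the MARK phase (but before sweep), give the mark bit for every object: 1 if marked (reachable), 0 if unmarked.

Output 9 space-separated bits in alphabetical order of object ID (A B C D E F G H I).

Answer: 0 0 0 0 0 0 0 0 1

Derivation:
Roots: I
Mark I: refs=null, marked=I
Unmarked (collected): A B C D E F G H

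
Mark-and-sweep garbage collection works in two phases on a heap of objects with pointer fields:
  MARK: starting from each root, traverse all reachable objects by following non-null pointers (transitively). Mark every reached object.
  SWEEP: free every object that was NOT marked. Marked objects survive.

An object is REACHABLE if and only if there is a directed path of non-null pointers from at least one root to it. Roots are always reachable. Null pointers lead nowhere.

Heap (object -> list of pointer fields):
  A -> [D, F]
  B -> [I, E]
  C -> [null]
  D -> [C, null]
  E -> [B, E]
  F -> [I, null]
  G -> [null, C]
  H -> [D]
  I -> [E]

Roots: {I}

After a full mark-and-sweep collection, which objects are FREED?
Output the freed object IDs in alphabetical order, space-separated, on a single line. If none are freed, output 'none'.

Answer: A C D F G H

Derivation:
Roots: I
Mark I: refs=E, marked=I
Mark E: refs=B E, marked=E I
Mark B: refs=I E, marked=B E I
Unmarked (collected): A C D F G H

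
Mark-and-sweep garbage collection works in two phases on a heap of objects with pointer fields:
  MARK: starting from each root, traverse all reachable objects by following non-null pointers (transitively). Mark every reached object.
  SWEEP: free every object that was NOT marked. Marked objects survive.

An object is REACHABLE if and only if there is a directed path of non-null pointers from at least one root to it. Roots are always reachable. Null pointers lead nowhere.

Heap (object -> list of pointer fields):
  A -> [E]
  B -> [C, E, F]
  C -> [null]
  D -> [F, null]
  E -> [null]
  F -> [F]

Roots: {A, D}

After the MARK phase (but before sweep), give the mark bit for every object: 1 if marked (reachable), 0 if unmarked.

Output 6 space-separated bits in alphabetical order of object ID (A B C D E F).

Answer: 1 0 0 1 1 1

Derivation:
Roots: A D
Mark A: refs=E, marked=A
Mark D: refs=F null, marked=A D
Mark E: refs=null, marked=A D E
Mark F: refs=F, marked=A D E F
Unmarked (collected): B C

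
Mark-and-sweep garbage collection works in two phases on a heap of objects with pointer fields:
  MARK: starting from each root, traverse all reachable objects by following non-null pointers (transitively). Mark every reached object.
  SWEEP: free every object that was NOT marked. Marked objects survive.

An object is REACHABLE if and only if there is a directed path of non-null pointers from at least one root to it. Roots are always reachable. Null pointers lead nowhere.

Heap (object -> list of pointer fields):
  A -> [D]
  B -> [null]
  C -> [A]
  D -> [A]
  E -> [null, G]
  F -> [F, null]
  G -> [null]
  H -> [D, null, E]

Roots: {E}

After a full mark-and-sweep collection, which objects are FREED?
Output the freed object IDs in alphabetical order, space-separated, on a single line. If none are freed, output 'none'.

Roots: E
Mark E: refs=null G, marked=E
Mark G: refs=null, marked=E G
Unmarked (collected): A B C D F H

Answer: A B C D F H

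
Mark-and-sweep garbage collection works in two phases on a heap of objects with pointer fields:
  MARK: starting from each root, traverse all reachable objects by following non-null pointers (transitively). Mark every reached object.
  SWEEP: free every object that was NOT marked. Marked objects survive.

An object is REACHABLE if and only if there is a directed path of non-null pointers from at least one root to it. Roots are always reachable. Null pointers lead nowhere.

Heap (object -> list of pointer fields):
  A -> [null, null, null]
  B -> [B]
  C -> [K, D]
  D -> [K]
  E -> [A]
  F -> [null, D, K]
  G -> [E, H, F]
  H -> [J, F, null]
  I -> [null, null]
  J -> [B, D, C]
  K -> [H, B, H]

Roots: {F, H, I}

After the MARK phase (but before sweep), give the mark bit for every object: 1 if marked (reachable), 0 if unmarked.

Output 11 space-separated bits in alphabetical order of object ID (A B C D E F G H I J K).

Answer: 0 1 1 1 0 1 0 1 1 1 1

Derivation:
Roots: F H I
Mark F: refs=null D K, marked=F
Mark H: refs=J F null, marked=F H
Mark I: refs=null null, marked=F H I
Mark D: refs=K, marked=D F H I
Mark K: refs=H B H, marked=D F H I K
Mark J: refs=B D C, marked=D F H I J K
Mark B: refs=B, marked=B D F H I J K
Mark C: refs=K D, marked=B C D F H I J K
Unmarked (collected): A E G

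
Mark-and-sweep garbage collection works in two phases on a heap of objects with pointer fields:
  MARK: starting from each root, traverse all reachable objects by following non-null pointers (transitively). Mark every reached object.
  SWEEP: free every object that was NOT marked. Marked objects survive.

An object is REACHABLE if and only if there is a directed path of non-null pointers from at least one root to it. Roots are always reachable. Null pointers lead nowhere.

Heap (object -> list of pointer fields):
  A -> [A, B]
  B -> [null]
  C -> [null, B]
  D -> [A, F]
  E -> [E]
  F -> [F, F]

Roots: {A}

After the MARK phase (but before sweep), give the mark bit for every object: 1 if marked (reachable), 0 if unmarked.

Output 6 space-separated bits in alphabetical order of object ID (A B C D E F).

Roots: A
Mark A: refs=A B, marked=A
Mark B: refs=null, marked=A B
Unmarked (collected): C D E F

Answer: 1 1 0 0 0 0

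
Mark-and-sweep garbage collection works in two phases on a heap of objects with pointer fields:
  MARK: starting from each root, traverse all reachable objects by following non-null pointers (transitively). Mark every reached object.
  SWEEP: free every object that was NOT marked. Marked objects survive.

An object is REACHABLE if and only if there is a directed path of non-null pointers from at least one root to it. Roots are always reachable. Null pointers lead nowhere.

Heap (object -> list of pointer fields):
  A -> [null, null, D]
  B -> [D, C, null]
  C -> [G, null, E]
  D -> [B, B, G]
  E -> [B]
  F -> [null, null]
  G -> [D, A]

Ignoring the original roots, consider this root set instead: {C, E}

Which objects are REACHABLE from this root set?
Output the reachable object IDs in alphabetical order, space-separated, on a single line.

Roots: C E
Mark C: refs=G null E, marked=C
Mark E: refs=B, marked=C E
Mark G: refs=D A, marked=C E G
Mark B: refs=D C null, marked=B C E G
Mark D: refs=B B G, marked=B C D E G
Mark A: refs=null null D, marked=A B C D E G
Unmarked (collected): F

Answer: A B C D E G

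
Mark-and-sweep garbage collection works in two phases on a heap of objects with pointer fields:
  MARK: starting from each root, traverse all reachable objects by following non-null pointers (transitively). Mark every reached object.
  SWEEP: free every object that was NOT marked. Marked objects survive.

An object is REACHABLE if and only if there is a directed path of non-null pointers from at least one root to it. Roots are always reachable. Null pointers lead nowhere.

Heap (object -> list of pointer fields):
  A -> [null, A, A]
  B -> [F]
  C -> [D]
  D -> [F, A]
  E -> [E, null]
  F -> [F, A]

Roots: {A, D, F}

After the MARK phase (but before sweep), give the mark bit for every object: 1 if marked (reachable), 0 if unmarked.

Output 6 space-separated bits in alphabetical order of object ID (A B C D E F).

Answer: 1 0 0 1 0 1

Derivation:
Roots: A D F
Mark A: refs=null A A, marked=A
Mark D: refs=F A, marked=A D
Mark F: refs=F A, marked=A D F
Unmarked (collected): B C E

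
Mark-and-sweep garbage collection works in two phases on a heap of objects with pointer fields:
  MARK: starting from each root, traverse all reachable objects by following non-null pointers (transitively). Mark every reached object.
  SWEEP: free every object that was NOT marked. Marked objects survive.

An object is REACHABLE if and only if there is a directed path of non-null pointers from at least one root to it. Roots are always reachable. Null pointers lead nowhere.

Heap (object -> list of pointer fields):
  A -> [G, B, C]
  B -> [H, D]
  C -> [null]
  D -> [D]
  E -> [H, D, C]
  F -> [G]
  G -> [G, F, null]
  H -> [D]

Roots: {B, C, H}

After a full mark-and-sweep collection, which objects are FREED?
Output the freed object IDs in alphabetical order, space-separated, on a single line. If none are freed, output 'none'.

Roots: B C H
Mark B: refs=H D, marked=B
Mark C: refs=null, marked=B C
Mark H: refs=D, marked=B C H
Mark D: refs=D, marked=B C D H
Unmarked (collected): A E F G

Answer: A E F G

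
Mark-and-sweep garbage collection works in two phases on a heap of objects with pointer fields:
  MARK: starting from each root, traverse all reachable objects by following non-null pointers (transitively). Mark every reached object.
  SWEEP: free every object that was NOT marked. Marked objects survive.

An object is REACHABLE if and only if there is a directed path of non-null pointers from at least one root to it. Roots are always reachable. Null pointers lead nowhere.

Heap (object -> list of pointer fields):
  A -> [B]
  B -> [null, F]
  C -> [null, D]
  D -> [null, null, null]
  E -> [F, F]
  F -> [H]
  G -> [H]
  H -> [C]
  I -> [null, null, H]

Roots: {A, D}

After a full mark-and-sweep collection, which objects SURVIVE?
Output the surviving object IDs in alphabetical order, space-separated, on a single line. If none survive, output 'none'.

Answer: A B C D F H

Derivation:
Roots: A D
Mark A: refs=B, marked=A
Mark D: refs=null null null, marked=A D
Mark B: refs=null F, marked=A B D
Mark F: refs=H, marked=A B D F
Mark H: refs=C, marked=A B D F H
Mark C: refs=null D, marked=A B C D F H
Unmarked (collected): E G I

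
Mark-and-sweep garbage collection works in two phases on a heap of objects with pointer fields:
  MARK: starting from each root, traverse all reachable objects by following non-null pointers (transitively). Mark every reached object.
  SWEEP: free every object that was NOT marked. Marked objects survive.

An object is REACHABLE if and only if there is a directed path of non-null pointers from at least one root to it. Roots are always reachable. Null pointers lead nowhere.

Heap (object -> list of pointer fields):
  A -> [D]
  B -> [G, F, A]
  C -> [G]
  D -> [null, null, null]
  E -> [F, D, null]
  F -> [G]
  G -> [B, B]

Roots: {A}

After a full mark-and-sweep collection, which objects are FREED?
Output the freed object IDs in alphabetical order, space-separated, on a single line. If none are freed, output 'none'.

Answer: B C E F G

Derivation:
Roots: A
Mark A: refs=D, marked=A
Mark D: refs=null null null, marked=A D
Unmarked (collected): B C E F G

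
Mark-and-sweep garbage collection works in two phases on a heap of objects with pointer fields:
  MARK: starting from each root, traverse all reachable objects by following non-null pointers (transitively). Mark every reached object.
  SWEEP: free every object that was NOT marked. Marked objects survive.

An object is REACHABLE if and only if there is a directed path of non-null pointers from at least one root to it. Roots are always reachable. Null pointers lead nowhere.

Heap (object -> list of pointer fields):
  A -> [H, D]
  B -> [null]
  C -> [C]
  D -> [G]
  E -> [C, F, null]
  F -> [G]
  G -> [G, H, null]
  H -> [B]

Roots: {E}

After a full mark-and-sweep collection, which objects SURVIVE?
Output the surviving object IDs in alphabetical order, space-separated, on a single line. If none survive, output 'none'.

Answer: B C E F G H

Derivation:
Roots: E
Mark E: refs=C F null, marked=E
Mark C: refs=C, marked=C E
Mark F: refs=G, marked=C E F
Mark G: refs=G H null, marked=C E F G
Mark H: refs=B, marked=C E F G H
Mark B: refs=null, marked=B C E F G H
Unmarked (collected): A D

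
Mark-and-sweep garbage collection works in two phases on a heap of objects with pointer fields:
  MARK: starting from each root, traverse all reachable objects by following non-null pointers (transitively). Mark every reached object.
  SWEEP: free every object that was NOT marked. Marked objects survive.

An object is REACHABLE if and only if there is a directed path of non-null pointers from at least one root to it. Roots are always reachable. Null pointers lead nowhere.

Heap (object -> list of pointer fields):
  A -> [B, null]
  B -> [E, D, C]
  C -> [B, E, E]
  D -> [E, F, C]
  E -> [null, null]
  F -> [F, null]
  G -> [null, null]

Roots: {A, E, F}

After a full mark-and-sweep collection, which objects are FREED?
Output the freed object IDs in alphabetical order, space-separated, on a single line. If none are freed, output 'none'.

Answer: G

Derivation:
Roots: A E F
Mark A: refs=B null, marked=A
Mark E: refs=null null, marked=A E
Mark F: refs=F null, marked=A E F
Mark B: refs=E D C, marked=A B E F
Mark D: refs=E F C, marked=A B D E F
Mark C: refs=B E E, marked=A B C D E F
Unmarked (collected): G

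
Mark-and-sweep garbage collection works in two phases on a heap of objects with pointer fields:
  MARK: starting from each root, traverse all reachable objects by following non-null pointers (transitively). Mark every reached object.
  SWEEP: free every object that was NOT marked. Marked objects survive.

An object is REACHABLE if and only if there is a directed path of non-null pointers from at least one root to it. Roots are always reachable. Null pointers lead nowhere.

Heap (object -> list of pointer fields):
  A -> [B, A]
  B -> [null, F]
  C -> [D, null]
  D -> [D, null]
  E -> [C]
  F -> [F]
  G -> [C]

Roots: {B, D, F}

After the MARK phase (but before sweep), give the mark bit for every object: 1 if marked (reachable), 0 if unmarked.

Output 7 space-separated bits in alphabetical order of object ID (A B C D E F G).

Roots: B D F
Mark B: refs=null F, marked=B
Mark D: refs=D null, marked=B D
Mark F: refs=F, marked=B D F
Unmarked (collected): A C E G

Answer: 0 1 0 1 0 1 0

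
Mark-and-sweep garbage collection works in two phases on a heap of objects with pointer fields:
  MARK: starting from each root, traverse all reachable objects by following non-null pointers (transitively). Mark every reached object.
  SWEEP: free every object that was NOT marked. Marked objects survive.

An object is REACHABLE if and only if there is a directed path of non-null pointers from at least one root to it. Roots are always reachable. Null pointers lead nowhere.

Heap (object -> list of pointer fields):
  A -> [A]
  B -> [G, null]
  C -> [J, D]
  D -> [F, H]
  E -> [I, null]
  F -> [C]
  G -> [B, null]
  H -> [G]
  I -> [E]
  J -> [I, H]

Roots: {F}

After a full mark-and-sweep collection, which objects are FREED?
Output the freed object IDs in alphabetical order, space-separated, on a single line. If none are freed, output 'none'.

Answer: A

Derivation:
Roots: F
Mark F: refs=C, marked=F
Mark C: refs=J D, marked=C F
Mark J: refs=I H, marked=C F J
Mark D: refs=F H, marked=C D F J
Mark I: refs=E, marked=C D F I J
Mark H: refs=G, marked=C D F H I J
Mark E: refs=I null, marked=C D E F H I J
Mark G: refs=B null, marked=C D E F G H I J
Mark B: refs=G null, marked=B C D E F G H I J
Unmarked (collected): A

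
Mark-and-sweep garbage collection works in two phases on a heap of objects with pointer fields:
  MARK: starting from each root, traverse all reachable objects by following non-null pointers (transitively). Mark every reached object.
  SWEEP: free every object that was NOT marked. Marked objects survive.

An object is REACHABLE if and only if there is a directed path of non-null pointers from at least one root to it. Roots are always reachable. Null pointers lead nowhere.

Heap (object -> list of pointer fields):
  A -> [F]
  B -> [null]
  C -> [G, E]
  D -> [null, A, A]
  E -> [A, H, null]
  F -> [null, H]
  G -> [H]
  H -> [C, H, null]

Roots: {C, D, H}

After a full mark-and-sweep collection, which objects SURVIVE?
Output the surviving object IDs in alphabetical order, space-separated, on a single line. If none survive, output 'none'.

Answer: A C D E F G H

Derivation:
Roots: C D H
Mark C: refs=G E, marked=C
Mark D: refs=null A A, marked=C D
Mark H: refs=C H null, marked=C D H
Mark G: refs=H, marked=C D G H
Mark E: refs=A H null, marked=C D E G H
Mark A: refs=F, marked=A C D E G H
Mark F: refs=null H, marked=A C D E F G H
Unmarked (collected): B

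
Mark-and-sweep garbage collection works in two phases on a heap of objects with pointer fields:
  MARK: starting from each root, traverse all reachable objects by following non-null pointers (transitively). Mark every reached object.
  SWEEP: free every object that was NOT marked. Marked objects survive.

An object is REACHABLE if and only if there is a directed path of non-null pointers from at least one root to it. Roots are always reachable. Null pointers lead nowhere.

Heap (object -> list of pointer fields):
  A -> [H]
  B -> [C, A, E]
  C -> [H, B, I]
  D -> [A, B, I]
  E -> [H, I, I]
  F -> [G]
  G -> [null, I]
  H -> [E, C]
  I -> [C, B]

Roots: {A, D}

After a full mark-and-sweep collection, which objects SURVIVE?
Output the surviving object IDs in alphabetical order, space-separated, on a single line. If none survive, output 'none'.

Roots: A D
Mark A: refs=H, marked=A
Mark D: refs=A B I, marked=A D
Mark H: refs=E C, marked=A D H
Mark B: refs=C A E, marked=A B D H
Mark I: refs=C B, marked=A B D H I
Mark E: refs=H I I, marked=A B D E H I
Mark C: refs=H B I, marked=A B C D E H I
Unmarked (collected): F G

Answer: A B C D E H I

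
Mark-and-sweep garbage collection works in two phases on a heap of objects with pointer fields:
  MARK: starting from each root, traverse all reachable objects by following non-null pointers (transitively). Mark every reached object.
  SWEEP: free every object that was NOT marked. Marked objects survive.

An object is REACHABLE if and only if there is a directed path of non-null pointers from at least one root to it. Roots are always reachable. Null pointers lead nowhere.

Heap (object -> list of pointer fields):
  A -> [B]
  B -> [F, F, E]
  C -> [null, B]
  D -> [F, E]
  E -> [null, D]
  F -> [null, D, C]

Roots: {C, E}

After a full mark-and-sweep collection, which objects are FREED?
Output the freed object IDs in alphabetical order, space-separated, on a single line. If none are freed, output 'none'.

Roots: C E
Mark C: refs=null B, marked=C
Mark E: refs=null D, marked=C E
Mark B: refs=F F E, marked=B C E
Mark D: refs=F E, marked=B C D E
Mark F: refs=null D C, marked=B C D E F
Unmarked (collected): A

Answer: A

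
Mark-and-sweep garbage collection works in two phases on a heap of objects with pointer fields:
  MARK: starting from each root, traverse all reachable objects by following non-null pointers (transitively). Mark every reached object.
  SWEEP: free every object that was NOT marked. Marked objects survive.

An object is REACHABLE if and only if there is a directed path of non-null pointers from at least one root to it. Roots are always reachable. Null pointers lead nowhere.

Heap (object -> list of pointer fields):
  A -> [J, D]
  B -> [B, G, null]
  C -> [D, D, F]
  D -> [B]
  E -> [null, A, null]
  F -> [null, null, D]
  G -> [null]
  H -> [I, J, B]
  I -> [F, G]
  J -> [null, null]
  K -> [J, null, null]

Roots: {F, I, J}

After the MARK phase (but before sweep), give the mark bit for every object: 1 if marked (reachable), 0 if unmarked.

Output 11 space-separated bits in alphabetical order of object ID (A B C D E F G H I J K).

Roots: F I J
Mark F: refs=null null D, marked=F
Mark I: refs=F G, marked=F I
Mark J: refs=null null, marked=F I J
Mark D: refs=B, marked=D F I J
Mark G: refs=null, marked=D F G I J
Mark B: refs=B G null, marked=B D F G I J
Unmarked (collected): A C E H K

Answer: 0 1 0 1 0 1 1 0 1 1 0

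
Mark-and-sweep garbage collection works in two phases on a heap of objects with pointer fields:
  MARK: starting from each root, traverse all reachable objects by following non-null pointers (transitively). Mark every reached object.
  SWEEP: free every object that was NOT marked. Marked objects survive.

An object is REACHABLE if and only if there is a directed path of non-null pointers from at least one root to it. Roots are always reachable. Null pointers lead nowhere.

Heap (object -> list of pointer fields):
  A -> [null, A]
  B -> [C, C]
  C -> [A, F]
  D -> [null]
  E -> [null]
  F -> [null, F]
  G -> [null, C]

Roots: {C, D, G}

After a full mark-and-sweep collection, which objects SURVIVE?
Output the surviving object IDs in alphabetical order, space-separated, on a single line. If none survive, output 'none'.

Answer: A C D F G

Derivation:
Roots: C D G
Mark C: refs=A F, marked=C
Mark D: refs=null, marked=C D
Mark G: refs=null C, marked=C D G
Mark A: refs=null A, marked=A C D G
Mark F: refs=null F, marked=A C D F G
Unmarked (collected): B E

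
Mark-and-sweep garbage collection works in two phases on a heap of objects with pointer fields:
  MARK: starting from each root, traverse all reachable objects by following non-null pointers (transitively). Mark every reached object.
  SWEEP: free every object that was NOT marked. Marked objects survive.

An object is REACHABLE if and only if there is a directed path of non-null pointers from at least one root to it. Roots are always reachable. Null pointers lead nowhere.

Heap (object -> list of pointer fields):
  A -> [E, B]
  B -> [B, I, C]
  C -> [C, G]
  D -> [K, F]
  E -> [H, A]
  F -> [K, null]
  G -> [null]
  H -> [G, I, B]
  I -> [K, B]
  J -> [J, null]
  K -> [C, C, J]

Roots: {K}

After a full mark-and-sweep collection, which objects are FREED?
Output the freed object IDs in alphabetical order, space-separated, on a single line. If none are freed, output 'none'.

Roots: K
Mark K: refs=C C J, marked=K
Mark C: refs=C G, marked=C K
Mark J: refs=J null, marked=C J K
Mark G: refs=null, marked=C G J K
Unmarked (collected): A B D E F H I

Answer: A B D E F H I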